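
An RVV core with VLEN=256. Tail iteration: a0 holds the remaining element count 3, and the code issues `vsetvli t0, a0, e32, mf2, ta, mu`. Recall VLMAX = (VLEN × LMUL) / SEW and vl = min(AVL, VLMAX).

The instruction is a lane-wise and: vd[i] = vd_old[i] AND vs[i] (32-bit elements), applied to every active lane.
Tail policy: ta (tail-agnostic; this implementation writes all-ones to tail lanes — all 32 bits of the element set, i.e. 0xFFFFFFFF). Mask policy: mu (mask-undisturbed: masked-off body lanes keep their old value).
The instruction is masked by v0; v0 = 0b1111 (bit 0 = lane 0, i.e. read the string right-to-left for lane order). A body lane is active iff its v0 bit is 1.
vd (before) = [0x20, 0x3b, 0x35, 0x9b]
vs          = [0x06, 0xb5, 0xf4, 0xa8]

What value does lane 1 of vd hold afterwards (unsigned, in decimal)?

vd[1] = 49

VLMAX = VLEN×LMUL/SEW = 256×1/2/32 = 4
vl = min(AVL, VLMAX) = min(3, 4) = 3
  i=0: and(0x20,0x06) → 0
  i=1: and(0x3b,0xb5) → 49
  i=2: and(0x35,0xf4) → 52
  i=3: tail/ones → 4294967295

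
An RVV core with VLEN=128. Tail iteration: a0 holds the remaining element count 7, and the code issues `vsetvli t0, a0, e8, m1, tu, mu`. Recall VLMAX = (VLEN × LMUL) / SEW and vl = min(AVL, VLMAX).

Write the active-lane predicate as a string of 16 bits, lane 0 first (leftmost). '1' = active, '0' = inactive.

predicate = 1111111000000000

VLMAX = (128 × 1) / 8 = 16 lanes
vl ← min(7, 16) = 7
bits (lane 0 leftmost): 1111111000000000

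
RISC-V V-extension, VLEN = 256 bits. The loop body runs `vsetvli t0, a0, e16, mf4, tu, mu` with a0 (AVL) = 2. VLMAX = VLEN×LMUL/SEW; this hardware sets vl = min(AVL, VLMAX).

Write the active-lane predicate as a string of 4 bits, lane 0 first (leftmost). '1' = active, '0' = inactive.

predicate = 1100

VLMAX = VLEN×LMUL/SEW = 256×1/4/16 = 4
AVL=2 ≤ VLMAX=4, so vl = 2
bits (lane 0 leftmost): 1100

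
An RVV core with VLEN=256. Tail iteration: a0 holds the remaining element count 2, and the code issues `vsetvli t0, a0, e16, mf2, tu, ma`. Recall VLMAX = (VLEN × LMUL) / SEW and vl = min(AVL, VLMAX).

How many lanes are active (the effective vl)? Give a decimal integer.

vl = 2

VLMAX = (256 × 1/2) / 16 = 8 lanes
vl = min(AVL, VLMAX) = min(2, 8) = 2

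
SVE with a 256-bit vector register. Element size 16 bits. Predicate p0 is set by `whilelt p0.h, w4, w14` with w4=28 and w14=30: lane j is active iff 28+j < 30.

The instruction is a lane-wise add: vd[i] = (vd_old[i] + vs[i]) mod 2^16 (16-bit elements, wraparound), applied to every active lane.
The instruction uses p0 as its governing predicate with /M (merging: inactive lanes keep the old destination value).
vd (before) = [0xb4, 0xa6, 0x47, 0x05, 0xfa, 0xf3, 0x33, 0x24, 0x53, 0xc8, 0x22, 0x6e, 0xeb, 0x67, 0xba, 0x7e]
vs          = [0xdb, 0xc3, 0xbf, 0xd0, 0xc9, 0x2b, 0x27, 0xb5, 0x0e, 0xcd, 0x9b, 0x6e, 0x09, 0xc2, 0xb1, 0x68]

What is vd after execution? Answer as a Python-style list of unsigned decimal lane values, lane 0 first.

lane count: 256 div 16 = 16
p0[j] = (28+j < 30); true for j=0..1 → 2 lanes set
vd[0] add(0xb4,0xdb) -> 0x18f
vd[1] add(0xa6,0xc3) -> 0x169
vd[2] tail/keep -> 0x47
vd[3] tail/keep -> 0x05
vd[4] tail/keep -> 0xfa
vd[5] tail/keep -> 0xf3
vd[6] tail/keep -> 0x33
vd[7] tail/keep -> 0x24
vd[8] tail/keep -> 0x53
vd[9] tail/keep -> 0xc8
vd[10] tail/keep -> 0x22
vd[11] tail/keep -> 0x6e
vd[12] tail/keep -> 0xeb
vd[13] tail/keep -> 0x67
vd[14] tail/keep -> 0xba
vd[15] tail/keep -> 0x7e

vd = [399, 361, 71, 5, 250, 243, 51, 36, 83, 200, 34, 110, 235, 103, 186, 126]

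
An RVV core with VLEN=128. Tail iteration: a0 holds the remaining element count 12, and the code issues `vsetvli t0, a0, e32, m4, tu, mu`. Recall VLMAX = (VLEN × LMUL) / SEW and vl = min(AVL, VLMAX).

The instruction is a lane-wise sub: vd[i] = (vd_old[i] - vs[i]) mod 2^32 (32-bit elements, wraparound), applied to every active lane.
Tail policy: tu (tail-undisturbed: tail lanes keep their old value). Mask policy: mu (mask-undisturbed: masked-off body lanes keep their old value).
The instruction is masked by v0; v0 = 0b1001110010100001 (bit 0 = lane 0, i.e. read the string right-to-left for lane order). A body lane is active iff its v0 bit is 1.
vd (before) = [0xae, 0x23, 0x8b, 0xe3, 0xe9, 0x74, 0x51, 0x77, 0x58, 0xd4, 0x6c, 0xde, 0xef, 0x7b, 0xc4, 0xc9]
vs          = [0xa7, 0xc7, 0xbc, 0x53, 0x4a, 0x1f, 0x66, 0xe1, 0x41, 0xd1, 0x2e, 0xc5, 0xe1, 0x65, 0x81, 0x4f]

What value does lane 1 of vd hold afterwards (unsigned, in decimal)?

vd[1] = 35

lanes per group: 128·4/32 = 16
vl = min(AVL, VLMAX) = min(12, 16) = 12
vd[0] sub(0xae,0xa7) -> 0x07
vd[1] mask-off/keep -> 0x23
vd[2] mask-off/keep -> 0x8b
vd[3] mask-off/keep -> 0xe3
vd[4] mask-off/keep -> 0xe9
vd[5] sub(0x74,0x1f) -> 0x55
vd[6] mask-off/keep -> 0x51
vd[7] sub(0x77,0xe1) -> 0xffffff96
vd[8] mask-off/keep -> 0x58
vd[9] mask-off/keep -> 0xd4
vd[10] sub(0x6c,0x2e) -> 0x3e
vd[11] sub(0xde,0xc5) -> 0x19
vd[12] tail/keep -> 0xef
vd[13] tail/keep -> 0x7b
vd[14] tail/keep -> 0xc4
vd[15] tail/keep -> 0xc9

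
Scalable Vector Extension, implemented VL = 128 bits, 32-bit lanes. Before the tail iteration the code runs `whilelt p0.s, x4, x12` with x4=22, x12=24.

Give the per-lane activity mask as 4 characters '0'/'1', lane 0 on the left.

lane count: 128 div 32 = 4
p0[j] = (22+j < 24); true for j=0..1 → 2 lanes set
bits (lane 0 leftmost): 1100

predicate = 1100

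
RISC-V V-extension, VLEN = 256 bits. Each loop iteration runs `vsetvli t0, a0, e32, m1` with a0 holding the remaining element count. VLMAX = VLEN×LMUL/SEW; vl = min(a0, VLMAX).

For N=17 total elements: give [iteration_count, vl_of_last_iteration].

VLMAX = VLEN×LMUL/SEW = 256×1/32 = 8
N=17: ⌈17/8⌉ = 3 iters; last vl = 17 − 2×8 = 1

[iterations, last_vl] = [3, 1]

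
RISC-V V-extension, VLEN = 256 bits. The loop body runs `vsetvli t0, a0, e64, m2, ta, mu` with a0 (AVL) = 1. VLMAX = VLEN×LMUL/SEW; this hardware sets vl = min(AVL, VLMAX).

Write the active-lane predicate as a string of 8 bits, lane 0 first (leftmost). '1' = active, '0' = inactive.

VLMAX = VLEN×LMUL/SEW = 256×2/64 = 8
vl ← min(1, 8) = 1
bits (lane 0 leftmost): 10000000

predicate = 10000000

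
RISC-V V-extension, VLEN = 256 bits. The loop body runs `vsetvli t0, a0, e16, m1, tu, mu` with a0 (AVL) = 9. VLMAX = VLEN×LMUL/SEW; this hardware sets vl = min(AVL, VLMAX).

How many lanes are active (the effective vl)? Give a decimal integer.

vl = 9

lanes per group: 256·1/16 = 16
vl = min(AVL, VLMAX) = min(9, 16) = 9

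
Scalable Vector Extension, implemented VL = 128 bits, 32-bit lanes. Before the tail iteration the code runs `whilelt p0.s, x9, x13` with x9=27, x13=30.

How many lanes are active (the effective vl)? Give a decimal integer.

vl = 3

register lanes = 128/32 = 4
active while 27+j < 30, i.e. j ∈ [0,3) capped at 4 ⇒ 3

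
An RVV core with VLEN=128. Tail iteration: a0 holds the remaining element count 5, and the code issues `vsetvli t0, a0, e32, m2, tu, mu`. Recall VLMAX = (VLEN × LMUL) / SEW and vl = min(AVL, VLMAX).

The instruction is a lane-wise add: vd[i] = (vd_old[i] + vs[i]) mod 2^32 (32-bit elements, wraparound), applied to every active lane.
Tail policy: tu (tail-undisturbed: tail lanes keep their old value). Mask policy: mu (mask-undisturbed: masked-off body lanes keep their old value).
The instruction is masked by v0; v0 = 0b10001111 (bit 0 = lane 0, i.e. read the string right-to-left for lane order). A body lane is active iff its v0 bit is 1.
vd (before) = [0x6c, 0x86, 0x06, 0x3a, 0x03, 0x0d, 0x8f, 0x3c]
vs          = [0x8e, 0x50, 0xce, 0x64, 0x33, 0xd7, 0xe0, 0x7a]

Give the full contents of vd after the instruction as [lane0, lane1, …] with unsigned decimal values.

vd = [250, 214, 212, 158, 3, 13, 143, 60]

lanes per group: 128·2/32 = 8
vl = min(AVL, VLMAX) = min(5, 8) = 5
  i=0: add(0x6c,0x8e) → 250
  i=1: add(0x86,0x50) → 214
  i=2: add(0x06,0xce) → 212
  i=3: add(0x3a,0x64) → 158
  i=4: mask-off/keep → 3
  i=5: tail/keep → 13
  i=6: tail/keep → 143
  i=7: tail/keep → 60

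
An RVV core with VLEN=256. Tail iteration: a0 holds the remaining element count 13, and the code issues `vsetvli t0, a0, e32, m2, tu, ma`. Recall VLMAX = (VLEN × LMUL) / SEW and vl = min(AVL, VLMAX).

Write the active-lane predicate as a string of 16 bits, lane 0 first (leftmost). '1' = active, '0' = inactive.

predicate = 1111111111111000

lanes per group: 256·2/32 = 16
vl ← min(13, 16) = 13
bits (lane 0 leftmost): 1111111111111000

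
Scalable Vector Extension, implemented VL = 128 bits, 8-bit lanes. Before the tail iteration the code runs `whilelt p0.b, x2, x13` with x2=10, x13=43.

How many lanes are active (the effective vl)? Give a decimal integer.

lane count: 128 div 8 = 16
whilelt: lane j active iff 10+j < 43 → j < 33 → 16 active

vl = 16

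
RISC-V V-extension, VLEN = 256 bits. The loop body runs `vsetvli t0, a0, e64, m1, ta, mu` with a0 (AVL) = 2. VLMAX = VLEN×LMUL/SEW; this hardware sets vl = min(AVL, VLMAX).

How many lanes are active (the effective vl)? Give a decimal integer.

vl = 2

lanes per group: 256·1/64 = 4
vl = min(AVL, VLMAX) = min(2, 4) = 2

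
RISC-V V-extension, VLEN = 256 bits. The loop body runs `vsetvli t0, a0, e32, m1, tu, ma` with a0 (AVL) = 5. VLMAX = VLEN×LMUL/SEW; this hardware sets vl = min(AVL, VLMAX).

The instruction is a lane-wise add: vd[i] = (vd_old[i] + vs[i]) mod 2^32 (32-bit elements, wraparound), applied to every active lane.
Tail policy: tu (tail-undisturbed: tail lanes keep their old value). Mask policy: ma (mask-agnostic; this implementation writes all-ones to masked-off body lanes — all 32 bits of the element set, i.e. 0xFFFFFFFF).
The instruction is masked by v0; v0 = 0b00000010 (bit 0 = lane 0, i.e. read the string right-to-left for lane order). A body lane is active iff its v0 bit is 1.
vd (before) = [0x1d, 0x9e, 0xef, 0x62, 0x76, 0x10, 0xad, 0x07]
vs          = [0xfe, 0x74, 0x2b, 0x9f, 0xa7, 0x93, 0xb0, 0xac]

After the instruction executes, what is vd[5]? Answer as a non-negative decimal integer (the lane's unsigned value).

vd[5] = 16

lanes per group: 256·1/32 = 8
AVL=5 ≤ VLMAX=8, so vl = 5
  i=0: mask-off/ones → 4294967295
  i=1: add(0x9e,0x74) → 274
  i=2: mask-off/ones → 4294967295
  i=3: mask-off/ones → 4294967295
  i=4: mask-off/ones → 4294967295
  i=5: tail/keep → 16
  i=6: tail/keep → 173
  i=7: tail/keep → 7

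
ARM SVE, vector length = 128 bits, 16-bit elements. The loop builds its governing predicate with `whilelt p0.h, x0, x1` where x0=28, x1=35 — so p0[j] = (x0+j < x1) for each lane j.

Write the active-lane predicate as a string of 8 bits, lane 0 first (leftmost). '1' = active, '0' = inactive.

128-bit reg / 16-bit elem → 8 lanes
whilelt: lane j active iff 28+j < 35 → j < 7 → 7 active
bits (lane 0 leftmost): 11111110

predicate = 11111110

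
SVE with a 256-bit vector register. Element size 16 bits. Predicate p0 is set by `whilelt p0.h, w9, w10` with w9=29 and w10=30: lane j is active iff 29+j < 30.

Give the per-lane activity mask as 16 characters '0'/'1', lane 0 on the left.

register lanes = 256/16 = 16
active while 29+j < 30, i.e. j ∈ [0,1) capped at 16 ⇒ 1
bits (lane 0 leftmost): 1000000000000000

predicate = 1000000000000000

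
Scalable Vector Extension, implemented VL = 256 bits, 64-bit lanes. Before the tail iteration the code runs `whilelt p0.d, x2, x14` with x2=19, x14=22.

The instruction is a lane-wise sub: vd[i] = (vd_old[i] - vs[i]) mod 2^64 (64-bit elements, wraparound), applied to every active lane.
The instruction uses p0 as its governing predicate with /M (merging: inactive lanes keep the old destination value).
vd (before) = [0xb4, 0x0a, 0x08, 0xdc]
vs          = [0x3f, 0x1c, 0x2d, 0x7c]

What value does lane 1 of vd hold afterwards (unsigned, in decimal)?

vd[1] = 18446744073709551598

256-bit reg / 64-bit elem → 4 lanes
p0[j] = (19+j < 22); true for j=0..2 → 3 lanes set
  i=0: sub(0xb4,0x3f) → 117
  i=1: sub(0x0a,0x1c) → 18446744073709551598
  i=2: sub(0x08,0x2d) → 18446744073709551579
  i=3: tail/keep → 220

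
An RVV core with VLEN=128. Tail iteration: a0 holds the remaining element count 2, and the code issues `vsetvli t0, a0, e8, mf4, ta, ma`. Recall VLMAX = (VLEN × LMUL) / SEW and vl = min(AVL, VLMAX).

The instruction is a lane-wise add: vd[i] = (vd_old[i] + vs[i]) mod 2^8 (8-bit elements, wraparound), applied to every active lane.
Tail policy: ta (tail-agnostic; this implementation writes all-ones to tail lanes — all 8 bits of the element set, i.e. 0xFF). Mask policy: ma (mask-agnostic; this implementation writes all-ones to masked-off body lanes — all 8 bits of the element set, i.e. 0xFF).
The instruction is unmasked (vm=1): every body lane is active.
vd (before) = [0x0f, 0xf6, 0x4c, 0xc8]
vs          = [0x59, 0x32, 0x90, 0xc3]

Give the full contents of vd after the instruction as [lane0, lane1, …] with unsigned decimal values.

lanes per group: 128·1/4/8 = 4
AVL=2 ≤ VLMAX=4, so vl = 2
vd[0] add(0x0f,0x59) -> 0x68
vd[1] add(0xf6,0x32) -> 0x28
vd[2] tail/ones -> 0xff
vd[3] tail/ones -> 0xff

vd = [104, 40, 255, 255]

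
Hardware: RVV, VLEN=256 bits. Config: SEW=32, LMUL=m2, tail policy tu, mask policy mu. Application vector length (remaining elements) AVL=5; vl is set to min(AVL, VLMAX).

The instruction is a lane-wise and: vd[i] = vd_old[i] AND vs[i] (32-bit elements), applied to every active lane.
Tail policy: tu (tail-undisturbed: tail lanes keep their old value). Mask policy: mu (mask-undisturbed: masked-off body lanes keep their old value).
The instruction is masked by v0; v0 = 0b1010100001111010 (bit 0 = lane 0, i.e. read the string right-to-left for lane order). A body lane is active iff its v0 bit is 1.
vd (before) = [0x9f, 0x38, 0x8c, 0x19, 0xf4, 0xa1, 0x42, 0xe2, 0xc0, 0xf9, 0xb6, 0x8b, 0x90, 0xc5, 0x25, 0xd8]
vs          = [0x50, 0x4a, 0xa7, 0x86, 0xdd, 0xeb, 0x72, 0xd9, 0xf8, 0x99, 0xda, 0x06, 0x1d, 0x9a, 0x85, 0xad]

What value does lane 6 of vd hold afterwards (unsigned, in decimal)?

VLMAX = VLEN×LMUL/SEW = 256×2/32 = 16
AVL=5 ≤ VLMAX=16, so vl = 5
[0] mask-off/keep = 0x9f
[1] and(0x38,0x4a) = 0x08
[2] mask-off/keep = 0x8c
[3] and(0x19,0x86) = 0x00
[4] and(0xf4,0xdd) = 0xd4
[5] tail/keep = 0xa1
[6] tail/keep = 0x42
[7] tail/keep = 0xe2
[8] tail/keep = 0xc0
[9] tail/keep = 0xf9
[10] tail/keep = 0xb6
[11] tail/keep = 0x8b
[12] tail/keep = 0x90
[13] tail/keep = 0xc5
[14] tail/keep = 0x25
[15] tail/keep = 0xd8

vd[6] = 66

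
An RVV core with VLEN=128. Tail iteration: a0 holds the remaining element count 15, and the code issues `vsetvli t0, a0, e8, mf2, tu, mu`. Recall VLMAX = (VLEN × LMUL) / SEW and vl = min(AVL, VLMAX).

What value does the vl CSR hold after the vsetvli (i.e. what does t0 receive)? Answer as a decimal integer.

vl = 8

lanes per group: 128·1/2/8 = 8
AVL=15 > VLMAX=8, so vl = 8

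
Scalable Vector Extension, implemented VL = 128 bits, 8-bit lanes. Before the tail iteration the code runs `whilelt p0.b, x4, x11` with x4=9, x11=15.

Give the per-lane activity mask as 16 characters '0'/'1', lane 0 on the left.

lane count: 128 div 8 = 16
whilelt: lane j active iff 9+j < 15 → j < 6 → 6 active
bits (lane 0 leftmost): 1111110000000000

predicate = 1111110000000000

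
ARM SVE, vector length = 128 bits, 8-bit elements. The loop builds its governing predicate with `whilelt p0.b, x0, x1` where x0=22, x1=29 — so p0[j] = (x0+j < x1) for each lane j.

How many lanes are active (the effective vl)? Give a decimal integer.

register lanes = 128/8 = 16
active while 22+j < 29, i.e. j ∈ [0,7) capped at 16 ⇒ 7

vl = 7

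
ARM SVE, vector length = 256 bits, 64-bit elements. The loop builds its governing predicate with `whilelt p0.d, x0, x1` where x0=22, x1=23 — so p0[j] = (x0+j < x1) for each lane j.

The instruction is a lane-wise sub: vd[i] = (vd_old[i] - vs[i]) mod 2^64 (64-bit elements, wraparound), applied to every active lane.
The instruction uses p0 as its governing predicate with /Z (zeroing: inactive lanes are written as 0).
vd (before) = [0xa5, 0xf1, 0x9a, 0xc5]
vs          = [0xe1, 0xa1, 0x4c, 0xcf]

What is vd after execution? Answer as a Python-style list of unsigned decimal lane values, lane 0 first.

256-bit reg / 64-bit elem → 4 lanes
active while 22+j < 23, i.e. j ∈ [0,1) capped at 4 ⇒ 1
  i=0: sub(0xa5,0xe1) → 18446744073709551556
  i=1: tail/zero → 0
  i=2: tail/zero → 0
  i=3: tail/zero → 0

vd = [18446744073709551556, 0, 0, 0]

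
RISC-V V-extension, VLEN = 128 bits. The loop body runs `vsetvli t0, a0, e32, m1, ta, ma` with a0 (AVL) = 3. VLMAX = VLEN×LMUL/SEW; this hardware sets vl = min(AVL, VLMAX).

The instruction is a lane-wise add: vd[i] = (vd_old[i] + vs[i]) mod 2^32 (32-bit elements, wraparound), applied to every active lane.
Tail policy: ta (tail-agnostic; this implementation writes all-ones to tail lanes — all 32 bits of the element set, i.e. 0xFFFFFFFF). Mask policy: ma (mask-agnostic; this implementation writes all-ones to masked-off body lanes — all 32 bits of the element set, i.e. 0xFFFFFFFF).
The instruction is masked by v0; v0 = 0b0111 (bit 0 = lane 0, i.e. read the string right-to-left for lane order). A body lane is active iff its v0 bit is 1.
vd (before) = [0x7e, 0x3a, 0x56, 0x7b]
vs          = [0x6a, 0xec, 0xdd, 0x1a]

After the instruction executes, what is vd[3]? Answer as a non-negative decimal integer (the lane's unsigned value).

VLMAX = (128 × 1) / 32 = 4 lanes
vl = min(AVL, VLMAX) = min(3, 4) = 3
[0] add(0x7e,0x6a) = 0xe8
[1] add(0x3a,0xec) = 0x126
[2] add(0x56,0xdd) = 0x133
[3] tail/ones = 0xffffffff

vd[3] = 4294967295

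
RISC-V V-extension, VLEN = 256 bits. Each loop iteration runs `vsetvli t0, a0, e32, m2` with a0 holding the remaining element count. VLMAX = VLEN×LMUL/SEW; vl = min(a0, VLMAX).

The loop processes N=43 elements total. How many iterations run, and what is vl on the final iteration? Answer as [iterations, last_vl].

VLMAX = (256 × 2) / 32 = 16 lanes
N=43: ⌈43/16⌉ = 3 iters; last vl = 43 − 2×16 = 11

[iterations, last_vl] = [3, 11]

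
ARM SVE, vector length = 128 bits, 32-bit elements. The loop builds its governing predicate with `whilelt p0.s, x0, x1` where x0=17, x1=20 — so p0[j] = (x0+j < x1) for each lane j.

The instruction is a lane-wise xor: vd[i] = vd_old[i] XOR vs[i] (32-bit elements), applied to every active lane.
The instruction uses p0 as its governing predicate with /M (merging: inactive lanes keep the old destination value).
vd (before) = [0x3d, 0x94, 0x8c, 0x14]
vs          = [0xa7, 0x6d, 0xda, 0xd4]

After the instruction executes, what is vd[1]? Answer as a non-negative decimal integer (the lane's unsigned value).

register lanes = 128/32 = 4
whilelt: lane j active iff 17+j < 20 → j < 3 → 3 active
vd[0] xor(0x3d,0xa7) -> 0x9a
vd[1] xor(0x94,0x6d) -> 0xf9
vd[2] xor(0x8c,0xda) -> 0x56
vd[3] tail/keep -> 0x14

vd[1] = 249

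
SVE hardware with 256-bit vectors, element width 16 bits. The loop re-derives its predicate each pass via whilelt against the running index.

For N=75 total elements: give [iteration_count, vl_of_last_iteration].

register lanes = 256/16 = 16
75 elements at 16/iter → 5 passes, remainder 11 on the last

[iterations, last_vl] = [5, 11]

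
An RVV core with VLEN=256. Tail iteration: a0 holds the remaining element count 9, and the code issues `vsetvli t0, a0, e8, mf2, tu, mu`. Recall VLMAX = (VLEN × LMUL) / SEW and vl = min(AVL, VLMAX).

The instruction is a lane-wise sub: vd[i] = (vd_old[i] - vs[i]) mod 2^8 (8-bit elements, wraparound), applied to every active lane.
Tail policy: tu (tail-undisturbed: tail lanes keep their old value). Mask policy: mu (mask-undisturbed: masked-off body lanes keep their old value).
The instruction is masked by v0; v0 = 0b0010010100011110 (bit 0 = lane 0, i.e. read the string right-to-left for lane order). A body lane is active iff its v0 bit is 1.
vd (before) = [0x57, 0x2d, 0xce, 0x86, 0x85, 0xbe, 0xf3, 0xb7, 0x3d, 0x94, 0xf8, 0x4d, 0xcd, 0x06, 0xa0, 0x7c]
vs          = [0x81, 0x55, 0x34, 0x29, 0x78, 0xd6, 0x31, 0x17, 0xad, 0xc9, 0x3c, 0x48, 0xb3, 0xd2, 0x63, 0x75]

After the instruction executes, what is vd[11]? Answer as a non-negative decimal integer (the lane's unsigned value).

VLMAX = VLEN×LMUL/SEW = 256×1/2/8 = 16
vl ← min(9, 16) = 9
  i=0: mask-off/keep → 87
  i=1: sub(0x2d,0x55) → 216
  i=2: sub(0xce,0x34) → 154
  i=3: sub(0x86,0x29) → 93
  i=4: sub(0x85,0x78) → 13
  i=5: mask-off/keep → 190
  i=6: mask-off/keep → 243
  i=7: mask-off/keep → 183
  i=8: sub(0x3d,0xad) → 144
  i=9: tail/keep → 148
  i=10: tail/keep → 248
  i=11: tail/keep → 77
  i=12: tail/keep → 205
  i=13: tail/keep → 6
  i=14: tail/keep → 160
  i=15: tail/keep → 124

vd[11] = 77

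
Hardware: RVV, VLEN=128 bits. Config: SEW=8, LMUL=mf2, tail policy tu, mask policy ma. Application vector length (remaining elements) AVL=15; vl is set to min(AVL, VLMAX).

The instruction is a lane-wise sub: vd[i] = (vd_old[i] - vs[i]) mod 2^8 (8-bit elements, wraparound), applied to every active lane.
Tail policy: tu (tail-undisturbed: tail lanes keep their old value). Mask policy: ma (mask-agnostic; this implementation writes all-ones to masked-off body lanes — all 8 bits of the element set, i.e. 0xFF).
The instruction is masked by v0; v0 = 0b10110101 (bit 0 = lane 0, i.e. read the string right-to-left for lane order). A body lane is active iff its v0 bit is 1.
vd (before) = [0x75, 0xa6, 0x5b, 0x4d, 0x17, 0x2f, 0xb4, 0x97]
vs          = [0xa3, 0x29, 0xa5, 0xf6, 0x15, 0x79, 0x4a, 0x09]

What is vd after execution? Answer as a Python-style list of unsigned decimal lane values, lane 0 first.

vd = [210, 255, 182, 255, 2, 182, 255, 142]

VLMAX = VLEN×LMUL/SEW = 128×1/2/8 = 8
vl ← min(15, 8) = 8
vd[0] sub(0x75,0xa3) -> 0xd2
vd[1] mask-off/ones -> 0xff
vd[2] sub(0x5b,0xa5) -> 0xb6
vd[3] mask-off/ones -> 0xff
vd[4] sub(0x17,0x15) -> 0x02
vd[5] sub(0x2f,0x79) -> 0xb6
vd[6] mask-off/ones -> 0xff
vd[7] sub(0x97,0x09) -> 0x8e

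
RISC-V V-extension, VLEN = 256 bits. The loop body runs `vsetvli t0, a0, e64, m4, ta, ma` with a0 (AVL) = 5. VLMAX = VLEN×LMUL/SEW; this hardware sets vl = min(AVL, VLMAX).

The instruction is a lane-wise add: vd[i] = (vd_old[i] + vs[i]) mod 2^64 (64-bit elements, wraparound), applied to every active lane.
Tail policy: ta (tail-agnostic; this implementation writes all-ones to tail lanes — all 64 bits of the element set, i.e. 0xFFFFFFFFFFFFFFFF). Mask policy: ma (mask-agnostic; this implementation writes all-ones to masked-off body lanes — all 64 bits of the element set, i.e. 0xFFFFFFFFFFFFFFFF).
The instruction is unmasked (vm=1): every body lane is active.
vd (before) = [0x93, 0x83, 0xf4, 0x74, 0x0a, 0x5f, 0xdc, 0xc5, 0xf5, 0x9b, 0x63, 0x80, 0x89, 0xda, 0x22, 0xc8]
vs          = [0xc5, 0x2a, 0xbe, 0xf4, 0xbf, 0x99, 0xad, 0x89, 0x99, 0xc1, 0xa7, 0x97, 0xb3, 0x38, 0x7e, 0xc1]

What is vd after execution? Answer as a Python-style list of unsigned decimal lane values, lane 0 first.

lanes per group: 256·4/64 = 16
AVL=5 ≤ VLMAX=16, so vl = 5
lane  0: add(0x93,0xc5) ⇒ 0x158
lane  1: add(0x83,0x2a) ⇒ 0xad
lane  2: add(0xf4,0xbe) ⇒ 0x1b2
lane  3: add(0x74,0xf4) ⇒ 0x168
lane  4: add(0x0a,0xbf) ⇒ 0xc9
lane  5: tail/ones ⇒ 0xffffffffffffffff
lane  6: tail/ones ⇒ 0xffffffffffffffff
lane  7: tail/ones ⇒ 0xffffffffffffffff
lane  8: tail/ones ⇒ 0xffffffffffffffff
lane  9: tail/ones ⇒ 0xffffffffffffffff
lane 10: tail/ones ⇒ 0xffffffffffffffff
lane 11: tail/ones ⇒ 0xffffffffffffffff
lane 12: tail/ones ⇒ 0xffffffffffffffff
lane 13: tail/ones ⇒ 0xffffffffffffffff
lane 14: tail/ones ⇒ 0xffffffffffffffff
lane 15: tail/ones ⇒ 0xffffffffffffffff

vd = [344, 173, 434, 360, 201, 18446744073709551615, 18446744073709551615, 18446744073709551615, 18446744073709551615, 18446744073709551615, 18446744073709551615, 18446744073709551615, 18446744073709551615, 18446744073709551615, 18446744073709551615, 18446744073709551615]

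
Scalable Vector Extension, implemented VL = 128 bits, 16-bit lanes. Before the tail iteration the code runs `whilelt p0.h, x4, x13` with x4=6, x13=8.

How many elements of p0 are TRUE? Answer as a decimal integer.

register lanes = 128/16 = 8
p0[j] = (6+j < 8); true for j=0..1 → 2 lanes set

vl = 2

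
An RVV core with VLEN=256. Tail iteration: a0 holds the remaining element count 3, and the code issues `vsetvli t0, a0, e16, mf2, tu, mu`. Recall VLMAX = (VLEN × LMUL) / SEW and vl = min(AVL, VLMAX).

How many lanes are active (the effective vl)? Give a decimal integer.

VLMAX = VLEN×LMUL/SEW = 256×1/2/16 = 8
vl = min(AVL, VLMAX) = min(3, 8) = 3

vl = 3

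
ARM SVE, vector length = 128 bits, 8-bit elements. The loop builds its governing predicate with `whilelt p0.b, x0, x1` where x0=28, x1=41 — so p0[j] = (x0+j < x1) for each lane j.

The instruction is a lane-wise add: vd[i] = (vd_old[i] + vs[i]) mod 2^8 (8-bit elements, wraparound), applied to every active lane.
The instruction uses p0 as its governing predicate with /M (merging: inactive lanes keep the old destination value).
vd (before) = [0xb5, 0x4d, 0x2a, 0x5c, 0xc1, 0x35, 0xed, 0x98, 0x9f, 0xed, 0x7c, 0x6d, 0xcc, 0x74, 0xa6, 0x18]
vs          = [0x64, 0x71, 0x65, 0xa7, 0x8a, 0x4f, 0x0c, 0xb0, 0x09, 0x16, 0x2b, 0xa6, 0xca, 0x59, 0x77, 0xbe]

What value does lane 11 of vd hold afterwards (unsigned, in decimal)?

vd[11] = 19

register lanes = 128/8 = 16
p0[j] = (28+j < 41); true for j=0..12 → 13 lanes set
lane  0: add(0xb5,0x64) ⇒ 0x19
lane  1: add(0x4d,0x71) ⇒ 0xbe
lane  2: add(0x2a,0x65) ⇒ 0x8f
lane  3: add(0x5c,0xa7) ⇒ 0x03
lane  4: add(0xc1,0x8a) ⇒ 0x4b
lane  5: add(0x35,0x4f) ⇒ 0x84
lane  6: add(0xed,0x0c) ⇒ 0xf9
lane  7: add(0x98,0xb0) ⇒ 0x48
lane  8: add(0x9f,0x09) ⇒ 0xa8
lane  9: add(0xed,0x16) ⇒ 0x03
lane 10: add(0x7c,0x2b) ⇒ 0xa7
lane 11: add(0x6d,0xa6) ⇒ 0x13
lane 12: add(0xcc,0xca) ⇒ 0x96
lane 13: tail/keep ⇒ 0x74
lane 14: tail/keep ⇒ 0xa6
lane 15: tail/keep ⇒ 0x18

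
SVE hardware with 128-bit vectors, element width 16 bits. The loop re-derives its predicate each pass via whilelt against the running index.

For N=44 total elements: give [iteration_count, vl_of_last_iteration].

128-bit reg / 16-bit elem → 8 lanes
N=44: ⌈44/8⌉ = 6 iters; last vl = 44 − 5×8 = 4

[iterations, last_vl] = [6, 4]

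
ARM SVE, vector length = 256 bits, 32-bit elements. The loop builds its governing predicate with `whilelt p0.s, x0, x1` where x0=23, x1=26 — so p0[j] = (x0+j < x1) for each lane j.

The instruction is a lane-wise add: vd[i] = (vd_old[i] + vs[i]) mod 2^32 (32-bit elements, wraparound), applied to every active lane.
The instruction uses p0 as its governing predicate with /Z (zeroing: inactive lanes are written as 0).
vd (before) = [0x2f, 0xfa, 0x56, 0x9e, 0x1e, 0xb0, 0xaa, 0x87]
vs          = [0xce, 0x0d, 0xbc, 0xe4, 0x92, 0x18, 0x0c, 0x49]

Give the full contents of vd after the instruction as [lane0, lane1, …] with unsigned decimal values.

lane count: 256 div 32 = 8
active while 23+j < 26, i.e. j ∈ [0,3) capped at 8 ⇒ 3
lane  0: add(0x2f,0xce) ⇒ 0xfd
lane  1: add(0xfa,0x0d) ⇒ 0x107
lane  2: add(0x56,0xbc) ⇒ 0x112
lane  3: tail/zero ⇒ 0x00
lane  4: tail/zero ⇒ 0x00
lane  5: tail/zero ⇒ 0x00
lane  6: tail/zero ⇒ 0x00
lane  7: tail/zero ⇒ 0x00

vd = [253, 263, 274, 0, 0, 0, 0, 0]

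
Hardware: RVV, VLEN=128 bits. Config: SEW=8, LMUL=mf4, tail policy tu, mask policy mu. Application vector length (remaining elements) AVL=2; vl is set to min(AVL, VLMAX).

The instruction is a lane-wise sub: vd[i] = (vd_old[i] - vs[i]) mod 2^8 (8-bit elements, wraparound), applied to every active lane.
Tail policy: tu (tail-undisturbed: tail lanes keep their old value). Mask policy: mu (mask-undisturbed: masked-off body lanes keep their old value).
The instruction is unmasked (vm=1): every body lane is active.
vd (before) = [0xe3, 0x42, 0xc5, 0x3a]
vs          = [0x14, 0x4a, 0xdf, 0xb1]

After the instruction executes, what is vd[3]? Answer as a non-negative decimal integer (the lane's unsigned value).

vd[3] = 58

VLMAX = VLEN×LMUL/SEW = 128×1/4/8 = 4
vl = min(AVL, VLMAX) = min(2, 4) = 2
  i=0: sub(0xe3,0x14) → 207
  i=1: sub(0x42,0x4a) → 248
  i=2: tail/keep → 197
  i=3: tail/keep → 58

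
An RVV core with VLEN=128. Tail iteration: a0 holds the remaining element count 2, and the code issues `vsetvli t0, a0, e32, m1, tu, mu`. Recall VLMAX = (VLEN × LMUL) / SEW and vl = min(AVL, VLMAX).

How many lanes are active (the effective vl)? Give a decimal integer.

vl = 2

VLMAX = VLEN×LMUL/SEW = 128×1/32 = 4
vl ← min(2, 4) = 2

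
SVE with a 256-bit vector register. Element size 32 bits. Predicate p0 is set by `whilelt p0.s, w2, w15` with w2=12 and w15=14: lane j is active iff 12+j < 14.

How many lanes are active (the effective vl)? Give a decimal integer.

lane count: 256 div 32 = 8
whilelt: lane j active iff 12+j < 14 → j < 2 → 2 active

vl = 2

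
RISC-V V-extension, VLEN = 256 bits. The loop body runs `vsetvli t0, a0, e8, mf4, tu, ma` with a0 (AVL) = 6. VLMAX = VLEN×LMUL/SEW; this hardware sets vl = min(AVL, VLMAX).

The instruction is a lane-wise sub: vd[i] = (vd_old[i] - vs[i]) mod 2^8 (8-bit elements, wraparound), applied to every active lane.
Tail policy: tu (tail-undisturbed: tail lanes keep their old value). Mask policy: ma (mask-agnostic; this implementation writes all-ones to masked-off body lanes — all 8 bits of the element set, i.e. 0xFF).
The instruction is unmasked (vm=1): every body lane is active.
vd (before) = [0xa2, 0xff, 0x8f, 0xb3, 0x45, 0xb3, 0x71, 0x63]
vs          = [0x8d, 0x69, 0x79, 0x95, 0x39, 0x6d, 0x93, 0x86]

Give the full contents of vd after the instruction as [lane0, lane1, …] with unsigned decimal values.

lanes per group: 256·1/4/8 = 8
vl = min(AVL, VLMAX) = min(6, 8) = 6
lane  0: sub(0xa2,0x8d) ⇒ 0x15
lane  1: sub(0xff,0x69) ⇒ 0x96
lane  2: sub(0x8f,0x79) ⇒ 0x16
lane  3: sub(0xb3,0x95) ⇒ 0x1e
lane  4: sub(0x45,0x39) ⇒ 0x0c
lane  5: sub(0xb3,0x6d) ⇒ 0x46
lane  6: tail/keep ⇒ 0x71
lane  7: tail/keep ⇒ 0x63

vd = [21, 150, 22, 30, 12, 70, 113, 99]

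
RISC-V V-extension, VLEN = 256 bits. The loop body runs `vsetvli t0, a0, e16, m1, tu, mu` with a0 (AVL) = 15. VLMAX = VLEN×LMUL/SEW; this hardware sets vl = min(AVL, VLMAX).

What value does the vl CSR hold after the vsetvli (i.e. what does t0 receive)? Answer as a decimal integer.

VLMAX = (256 × 1) / 16 = 16 lanes
AVL=15 ≤ VLMAX=16, so vl = 15

vl = 15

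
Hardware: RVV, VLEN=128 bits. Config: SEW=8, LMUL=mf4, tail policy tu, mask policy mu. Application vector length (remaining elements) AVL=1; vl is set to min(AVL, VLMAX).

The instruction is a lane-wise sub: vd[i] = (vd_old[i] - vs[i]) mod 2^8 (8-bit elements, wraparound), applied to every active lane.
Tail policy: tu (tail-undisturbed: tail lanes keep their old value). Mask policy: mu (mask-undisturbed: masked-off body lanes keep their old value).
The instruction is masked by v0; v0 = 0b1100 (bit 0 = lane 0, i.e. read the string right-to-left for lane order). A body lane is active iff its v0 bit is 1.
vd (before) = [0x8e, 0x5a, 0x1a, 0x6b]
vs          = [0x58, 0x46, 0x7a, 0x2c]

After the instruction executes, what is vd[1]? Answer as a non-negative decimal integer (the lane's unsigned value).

VLMAX = VLEN×LMUL/SEW = 128×1/4/8 = 4
vl ← min(1, 4) = 1
[0] mask-off/keep = 0x8e
[1] tail/keep = 0x5a
[2] tail/keep = 0x1a
[3] tail/keep = 0x6b

vd[1] = 90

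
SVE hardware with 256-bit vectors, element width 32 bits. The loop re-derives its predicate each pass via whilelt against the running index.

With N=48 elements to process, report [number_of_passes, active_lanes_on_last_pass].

[iterations, last_vl] = [6, 8]

register lanes = 256/32 = 8
N=48: ⌈48/8⌉ = 6 iters; last vl = 48 − 5×8 = 8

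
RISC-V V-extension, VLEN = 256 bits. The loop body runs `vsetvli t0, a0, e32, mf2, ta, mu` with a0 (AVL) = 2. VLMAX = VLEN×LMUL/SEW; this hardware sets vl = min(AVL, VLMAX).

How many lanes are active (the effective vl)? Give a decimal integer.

lanes per group: 256·1/2/32 = 4
vl ← min(2, 4) = 2

vl = 2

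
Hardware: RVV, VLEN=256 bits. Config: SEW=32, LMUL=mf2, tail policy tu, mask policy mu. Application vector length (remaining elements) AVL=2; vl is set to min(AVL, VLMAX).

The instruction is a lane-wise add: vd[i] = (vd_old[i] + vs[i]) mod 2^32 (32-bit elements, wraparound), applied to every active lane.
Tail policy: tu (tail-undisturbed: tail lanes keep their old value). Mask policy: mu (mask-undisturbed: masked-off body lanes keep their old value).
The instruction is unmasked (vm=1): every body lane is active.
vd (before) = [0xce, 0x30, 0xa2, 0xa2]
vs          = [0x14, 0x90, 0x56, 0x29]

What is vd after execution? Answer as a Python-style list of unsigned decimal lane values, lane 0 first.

vd = [226, 192, 162, 162]

VLMAX = (256 × 1/2) / 32 = 4 lanes
vl ← min(2, 4) = 2
[0] add(0xce,0x14) = 0xe2
[1] add(0x30,0x90) = 0xc0
[2] tail/keep = 0xa2
[3] tail/keep = 0xa2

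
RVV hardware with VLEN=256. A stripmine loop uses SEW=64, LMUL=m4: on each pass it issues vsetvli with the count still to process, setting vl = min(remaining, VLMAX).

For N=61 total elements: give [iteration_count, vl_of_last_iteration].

[iterations, last_vl] = [4, 13]

lanes per group: 256·4/64 = 16
iterations = ceil(61/16) = 4; final-pass vl = 13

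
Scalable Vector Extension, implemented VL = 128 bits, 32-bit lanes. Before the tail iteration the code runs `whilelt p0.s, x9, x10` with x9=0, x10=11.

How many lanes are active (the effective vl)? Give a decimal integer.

vl = 4

register lanes = 128/32 = 4
whilelt: lane j active iff 0+j < 11 → j < 11 → 4 active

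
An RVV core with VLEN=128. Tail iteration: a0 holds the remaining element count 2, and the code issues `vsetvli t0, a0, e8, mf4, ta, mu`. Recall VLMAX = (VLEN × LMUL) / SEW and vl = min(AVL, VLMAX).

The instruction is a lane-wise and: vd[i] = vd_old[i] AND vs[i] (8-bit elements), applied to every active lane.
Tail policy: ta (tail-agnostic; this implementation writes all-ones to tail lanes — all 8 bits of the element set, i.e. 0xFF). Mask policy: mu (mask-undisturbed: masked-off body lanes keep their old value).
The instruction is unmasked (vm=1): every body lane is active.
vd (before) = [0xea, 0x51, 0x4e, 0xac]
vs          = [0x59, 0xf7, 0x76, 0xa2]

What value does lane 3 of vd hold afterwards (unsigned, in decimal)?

VLMAX = (128 × 1/4) / 8 = 4 lanes
vl = min(AVL, VLMAX) = min(2, 4) = 2
[0] and(0xea,0x59) = 0x48
[1] and(0x51,0xf7) = 0x51
[2] tail/ones = 0xff
[3] tail/ones = 0xff

vd[3] = 255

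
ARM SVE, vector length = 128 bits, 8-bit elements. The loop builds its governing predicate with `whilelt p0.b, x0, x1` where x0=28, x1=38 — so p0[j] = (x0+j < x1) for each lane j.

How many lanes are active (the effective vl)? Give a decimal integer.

lane count: 128 div 8 = 16
active while 28+j < 38, i.e. j ∈ [0,10) capped at 16 ⇒ 10

vl = 10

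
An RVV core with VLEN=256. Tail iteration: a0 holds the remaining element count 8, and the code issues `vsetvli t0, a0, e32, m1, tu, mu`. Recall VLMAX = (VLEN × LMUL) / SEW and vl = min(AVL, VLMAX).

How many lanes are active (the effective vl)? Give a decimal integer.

vl = 8

lanes per group: 256·1/32 = 8
AVL=8 ≤ VLMAX=8, so vl = 8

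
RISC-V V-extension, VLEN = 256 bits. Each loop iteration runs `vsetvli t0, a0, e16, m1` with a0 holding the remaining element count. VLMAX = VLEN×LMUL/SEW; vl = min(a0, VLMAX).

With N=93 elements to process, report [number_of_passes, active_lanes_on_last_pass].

VLMAX = VLEN×LMUL/SEW = 256×1/16 = 16
iterations = ceil(93/16) = 6; final-pass vl = 13

[iterations, last_vl] = [6, 13]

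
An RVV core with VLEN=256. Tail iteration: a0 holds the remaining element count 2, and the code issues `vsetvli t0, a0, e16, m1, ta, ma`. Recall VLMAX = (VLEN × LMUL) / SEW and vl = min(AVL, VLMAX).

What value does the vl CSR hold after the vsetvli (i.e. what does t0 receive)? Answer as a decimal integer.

VLMAX = VLEN×LMUL/SEW = 256×1/16 = 16
vl ← min(2, 16) = 2

vl = 2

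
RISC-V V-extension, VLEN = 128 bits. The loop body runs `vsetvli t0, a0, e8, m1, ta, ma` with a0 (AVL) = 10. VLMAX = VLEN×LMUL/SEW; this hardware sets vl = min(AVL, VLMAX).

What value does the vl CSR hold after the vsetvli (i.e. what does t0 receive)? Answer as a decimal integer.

vl = 10

VLMAX = VLEN×LMUL/SEW = 128×1/8 = 16
AVL=10 ≤ VLMAX=16, so vl = 10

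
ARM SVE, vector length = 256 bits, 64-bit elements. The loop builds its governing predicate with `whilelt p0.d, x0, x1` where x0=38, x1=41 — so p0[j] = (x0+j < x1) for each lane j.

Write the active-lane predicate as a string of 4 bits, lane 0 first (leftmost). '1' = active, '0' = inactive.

predicate = 1110

256-bit reg / 64-bit elem → 4 lanes
whilelt: lane j active iff 38+j < 41 → j < 3 → 3 active
bits (lane 0 leftmost): 1110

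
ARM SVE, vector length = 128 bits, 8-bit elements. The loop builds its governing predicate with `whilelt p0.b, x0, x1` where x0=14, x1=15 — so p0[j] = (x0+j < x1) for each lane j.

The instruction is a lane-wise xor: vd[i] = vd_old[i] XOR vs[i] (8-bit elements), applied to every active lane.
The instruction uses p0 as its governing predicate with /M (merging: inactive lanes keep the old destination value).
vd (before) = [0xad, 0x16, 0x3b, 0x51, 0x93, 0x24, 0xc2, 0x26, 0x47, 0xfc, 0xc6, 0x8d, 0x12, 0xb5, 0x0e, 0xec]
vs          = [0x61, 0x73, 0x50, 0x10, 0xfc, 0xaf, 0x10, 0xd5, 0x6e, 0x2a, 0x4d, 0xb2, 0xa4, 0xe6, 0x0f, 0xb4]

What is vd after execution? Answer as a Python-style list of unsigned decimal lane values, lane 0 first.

vd = [204, 22, 59, 81, 147, 36, 194, 38, 71, 252, 198, 141, 18, 181, 14, 236]

128-bit reg / 8-bit elem → 16 lanes
p0[j] = (14+j < 15); true for j=0..0 → 1 lanes set
lane  0: xor(0xad,0x61) ⇒ 0xcc
lane  1: tail/keep ⇒ 0x16
lane  2: tail/keep ⇒ 0x3b
lane  3: tail/keep ⇒ 0x51
lane  4: tail/keep ⇒ 0x93
lane  5: tail/keep ⇒ 0x24
lane  6: tail/keep ⇒ 0xc2
lane  7: tail/keep ⇒ 0x26
lane  8: tail/keep ⇒ 0x47
lane  9: tail/keep ⇒ 0xfc
lane 10: tail/keep ⇒ 0xc6
lane 11: tail/keep ⇒ 0x8d
lane 12: tail/keep ⇒ 0x12
lane 13: tail/keep ⇒ 0xb5
lane 14: tail/keep ⇒ 0x0e
lane 15: tail/keep ⇒ 0xec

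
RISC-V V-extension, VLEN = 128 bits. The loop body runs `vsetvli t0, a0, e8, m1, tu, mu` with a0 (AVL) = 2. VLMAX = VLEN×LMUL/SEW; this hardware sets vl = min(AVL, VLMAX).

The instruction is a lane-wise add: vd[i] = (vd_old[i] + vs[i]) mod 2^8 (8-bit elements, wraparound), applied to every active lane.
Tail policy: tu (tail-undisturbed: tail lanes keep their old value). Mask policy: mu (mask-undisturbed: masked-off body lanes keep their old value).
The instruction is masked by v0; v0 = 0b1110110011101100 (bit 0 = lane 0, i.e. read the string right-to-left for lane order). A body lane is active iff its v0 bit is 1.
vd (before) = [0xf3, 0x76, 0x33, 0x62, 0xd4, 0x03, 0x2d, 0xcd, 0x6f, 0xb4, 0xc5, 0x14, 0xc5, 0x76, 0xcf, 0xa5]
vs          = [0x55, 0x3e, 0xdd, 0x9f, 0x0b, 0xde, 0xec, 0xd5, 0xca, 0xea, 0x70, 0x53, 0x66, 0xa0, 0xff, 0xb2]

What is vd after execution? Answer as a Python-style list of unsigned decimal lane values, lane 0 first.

VLMAX = VLEN×LMUL/SEW = 128×1/8 = 16
vl = min(AVL, VLMAX) = min(2, 16) = 2
vd[0] mask-off/keep -> 0xf3
vd[1] mask-off/keep -> 0x76
vd[2] tail/keep -> 0x33
vd[3] tail/keep -> 0x62
vd[4] tail/keep -> 0xd4
vd[5] tail/keep -> 0x03
vd[6] tail/keep -> 0x2d
vd[7] tail/keep -> 0xcd
vd[8] tail/keep -> 0x6f
vd[9] tail/keep -> 0xb4
vd[10] tail/keep -> 0xc5
vd[11] tail/keep -> 0x14
vd[12] tail/keep -> 0xc5
vd[13] tail/keep -> 0x76
vd[14] tail/keep -> 0xcf
vd[15] tail/keep -> 0xa5

vd = [243, 118, 51, 98, 212, 3, 45, 205, 111, 180, 197, 20, 197, 118, 207, 165]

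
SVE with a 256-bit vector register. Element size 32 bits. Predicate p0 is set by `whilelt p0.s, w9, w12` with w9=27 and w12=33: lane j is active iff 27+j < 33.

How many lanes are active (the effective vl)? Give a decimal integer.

vl = 6

register lanes = 256/32 = 8
p0[j] = (27+j < 33); true for j=0..5 → 6 lanes set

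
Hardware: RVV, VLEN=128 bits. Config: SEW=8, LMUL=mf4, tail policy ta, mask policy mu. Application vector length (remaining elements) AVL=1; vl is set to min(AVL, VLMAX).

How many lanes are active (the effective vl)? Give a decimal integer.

vl = 1

VLMAX = (128 × 1/4) / 8 = 4 lanes
AVL=1 ≤ VLMAX=4, so vl = 1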